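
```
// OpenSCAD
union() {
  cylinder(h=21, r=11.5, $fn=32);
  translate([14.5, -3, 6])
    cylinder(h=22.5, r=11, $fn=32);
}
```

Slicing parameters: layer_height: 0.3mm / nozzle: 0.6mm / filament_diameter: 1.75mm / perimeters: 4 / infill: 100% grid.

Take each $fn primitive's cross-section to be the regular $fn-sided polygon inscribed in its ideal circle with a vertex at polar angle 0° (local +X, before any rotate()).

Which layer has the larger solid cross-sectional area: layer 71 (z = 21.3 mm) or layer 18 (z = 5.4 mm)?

Layer 71 (z = 21.3): the cylinder does not reach this height (z outside [0, 21]); the cylinder at (14.5, -3): section is a regular 32-gon, circumradius r=11 (area = (32/2)·11.000²·sin(360°/32) = 377.69 mm²); Taking the union: only the r=11 cylinder at (14.5, -3) is present, so the union is just that shape — area = 377.69 mm². So its area = 377.69 mm². Layer 18 (z = 5.4): the r=11.5 cylinder contributes a regular 32-gon of circumradius 11.5 (area = (32/2)·11.500²·sin(360°/32) = 412.81 mm²); the cylinder at (14.5, -3) is not intersected at this z (z outside [6, 28.5]); Merging all regions: only the r=11.5 cylinder is present, so the union is just that shape — area = 412.81 mm². So its area = 412.81 mm². Layer 18 is larger (412.81 vs 377.69 mm²).

layer 18 (z = 5.4 mm)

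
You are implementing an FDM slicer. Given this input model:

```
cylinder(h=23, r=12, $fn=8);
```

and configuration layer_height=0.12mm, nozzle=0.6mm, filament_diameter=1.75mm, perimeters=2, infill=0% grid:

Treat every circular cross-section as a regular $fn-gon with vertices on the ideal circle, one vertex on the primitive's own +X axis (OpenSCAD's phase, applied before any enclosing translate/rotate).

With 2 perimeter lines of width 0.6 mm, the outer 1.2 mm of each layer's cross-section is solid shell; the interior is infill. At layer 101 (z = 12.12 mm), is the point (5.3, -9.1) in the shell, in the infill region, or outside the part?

shell

At z = 12.12 mm: the r=12 cylinder gives a regular 8-gon of circumradius 12 (constant along its height). Overall, the cross-section is a single solid region. The nearest boundary edge runs (-0.00, -12.00)→(8.49, -8.49); distance from the point to it = 0.65 mm. The point is inside the cross-section, 0.65 mm from the nearest boundary — within the 1.2 mm shell band (2 × 0.6).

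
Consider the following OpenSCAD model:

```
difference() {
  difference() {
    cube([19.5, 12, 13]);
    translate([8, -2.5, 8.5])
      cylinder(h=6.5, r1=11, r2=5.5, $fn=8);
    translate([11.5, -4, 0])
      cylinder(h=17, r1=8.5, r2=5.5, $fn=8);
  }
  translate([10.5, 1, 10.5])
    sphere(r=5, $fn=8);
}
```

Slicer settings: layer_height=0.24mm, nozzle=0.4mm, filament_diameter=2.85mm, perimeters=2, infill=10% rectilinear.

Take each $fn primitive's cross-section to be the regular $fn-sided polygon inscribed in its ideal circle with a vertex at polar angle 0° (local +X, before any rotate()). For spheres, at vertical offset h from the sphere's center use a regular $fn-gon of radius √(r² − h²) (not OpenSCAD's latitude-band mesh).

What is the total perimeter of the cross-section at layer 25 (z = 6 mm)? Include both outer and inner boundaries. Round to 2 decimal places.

65.67 mm

At z = 6 mm: the 19.5×12 cube contributes its full rectangle (perimeter 63.00 mm); the cone at (8, -2.5) is absent (z outside [8.5, 15]); the cone at (11.5, -4) contributes a regular 8-gon of circumradius 7.441 (interpolated between r1=8.5 and r2=5.5 at t=0.353) (perimeter = 2·8·7.441·sin(180°/8) = 45.56 mm); Subtracting the remaining from the first: starting from the 19.5×12 cube, the cone at (11.5, -4) partially overlaps it — only the 25.40 mm² overlap (of its 156.61 mm²) is removed, clipping the outline — boundary = 65.55 mm; the r=5 sphere at (10.5, 1) contributes a regular 8-gon of circumradius √(5²−4.5²) = 2.179 (perimeter = 2·8·2.179·sin(180°/8) = 13.34 mm); After the difference (first − rest): starting from that combined region, the r=5 sphere at (10.5, 1) partially overlaps it — only the 0.25 mm² overlap (of its 13.44 mm²) is removed, clipping the outline — boundary = 65.67 mm. Overall, the cross-section is a single solid region. Total boundary length (outer) = 65.67 mm.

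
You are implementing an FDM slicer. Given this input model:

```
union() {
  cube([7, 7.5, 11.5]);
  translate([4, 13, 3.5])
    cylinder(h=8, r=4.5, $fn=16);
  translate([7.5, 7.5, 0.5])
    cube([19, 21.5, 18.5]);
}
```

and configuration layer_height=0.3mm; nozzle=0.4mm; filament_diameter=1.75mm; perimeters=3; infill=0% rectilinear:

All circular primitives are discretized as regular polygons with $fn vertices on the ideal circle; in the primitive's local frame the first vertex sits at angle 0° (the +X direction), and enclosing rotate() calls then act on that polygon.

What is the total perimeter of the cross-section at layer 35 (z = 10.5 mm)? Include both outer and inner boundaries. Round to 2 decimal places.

126.80 mm

At z = 10.5 mm: the 7×7.5 cube contributes its full rectangle (perimeter 29.00 mm); the r=4.5 cylinder at (4, 13) contributes a regular 16-gon of circumradius 4.5 (perimeter = 2·16·4.500·sin(180°/16) = 28.09 mm); the 19×21.5 cube at (7.5, 7.5) contributes its full rectangle (perimeter 81.00 mm); Merging all regions: the regions partially overlap (shared area 3.50 mm²), so the edge portions inside another operand are dropped and the merged outline is re-measured after clipping — boundary = 126.80 mm. Overall, the cross-section has 2 separate islands. Total boundary length (outer) = 126.80 mm.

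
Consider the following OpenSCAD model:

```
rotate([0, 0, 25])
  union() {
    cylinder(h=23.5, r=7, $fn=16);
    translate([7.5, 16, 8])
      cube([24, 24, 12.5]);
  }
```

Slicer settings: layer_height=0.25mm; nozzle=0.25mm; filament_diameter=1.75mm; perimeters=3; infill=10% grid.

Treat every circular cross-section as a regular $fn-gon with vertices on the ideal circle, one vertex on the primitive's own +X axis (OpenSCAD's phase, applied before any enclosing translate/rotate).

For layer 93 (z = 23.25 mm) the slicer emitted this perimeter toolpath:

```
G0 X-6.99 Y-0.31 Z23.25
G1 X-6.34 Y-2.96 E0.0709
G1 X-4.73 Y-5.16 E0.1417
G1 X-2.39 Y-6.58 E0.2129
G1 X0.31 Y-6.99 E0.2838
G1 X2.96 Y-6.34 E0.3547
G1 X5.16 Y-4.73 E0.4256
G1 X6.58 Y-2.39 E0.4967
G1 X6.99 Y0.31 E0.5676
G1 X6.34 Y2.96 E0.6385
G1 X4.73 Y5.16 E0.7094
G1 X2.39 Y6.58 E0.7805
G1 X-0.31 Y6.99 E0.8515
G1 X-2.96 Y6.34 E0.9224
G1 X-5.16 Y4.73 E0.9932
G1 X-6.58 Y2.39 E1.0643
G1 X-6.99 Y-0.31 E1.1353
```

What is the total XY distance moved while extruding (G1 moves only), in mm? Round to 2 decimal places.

Sum the Euclidean lengths of each G1 segment: total = 43.69 mm.

43.69 mm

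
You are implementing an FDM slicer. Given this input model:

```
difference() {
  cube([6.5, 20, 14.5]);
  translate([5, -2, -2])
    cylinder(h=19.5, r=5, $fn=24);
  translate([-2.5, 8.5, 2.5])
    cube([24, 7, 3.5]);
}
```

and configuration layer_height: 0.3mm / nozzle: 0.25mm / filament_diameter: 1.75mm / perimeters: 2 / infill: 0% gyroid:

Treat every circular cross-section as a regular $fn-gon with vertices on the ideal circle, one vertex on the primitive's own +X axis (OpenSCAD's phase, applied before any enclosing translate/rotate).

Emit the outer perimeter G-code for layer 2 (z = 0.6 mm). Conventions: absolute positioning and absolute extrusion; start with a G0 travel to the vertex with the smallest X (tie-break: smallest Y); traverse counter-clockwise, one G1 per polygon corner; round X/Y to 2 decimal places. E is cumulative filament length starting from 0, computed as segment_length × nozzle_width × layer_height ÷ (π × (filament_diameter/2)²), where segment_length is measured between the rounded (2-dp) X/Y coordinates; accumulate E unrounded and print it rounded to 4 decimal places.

At z = 0.6 mm: the cube (footprint 6.5×20) is included at this height; the r=5 cylinder at (5, -2) contributes a regular 24-gon of circumradius 5; the cube at (-2.5, 8.5) does not reach this height (z outside [2.5, 6]); Taking the first minus the rest: starting from the 6.5×20 cube, the r=5 cylinder at (5, -2) partially overlaps it — only the 14.09 mm² overlap (of its 77.65 mm²) is removed, clipping the outline — 1 connected region. The outline is a single polygon with 11 vertices. Extrusion per mm of travel: 0.25 × 0.3 / (π × 0.875²) = 0.031181. Accumulating E over each segment gives final E = 1.6063.

G0 X0.00 Y0.00 Z0.60
G1 X0.46 Y0.00 E0.0143
G1 X0.67 Y0.50 E0.0313
G1 X1.46 Y1.54 E0.0720
G1 X2.50 Y2.33 E0.1127
G1 X3.71 Y2.83 E0.1535
G1 X5.00 Y3.00 E0.1941
G1 X6.29 Y2.83 E0.2347
G1 X6.50 Y2.74 E0.2418
G1 X6.50 Y20.00 E0.7800
G1 X0.00 Y20.00 E0.9827
G1 X0.00 Y0.00 E1.6063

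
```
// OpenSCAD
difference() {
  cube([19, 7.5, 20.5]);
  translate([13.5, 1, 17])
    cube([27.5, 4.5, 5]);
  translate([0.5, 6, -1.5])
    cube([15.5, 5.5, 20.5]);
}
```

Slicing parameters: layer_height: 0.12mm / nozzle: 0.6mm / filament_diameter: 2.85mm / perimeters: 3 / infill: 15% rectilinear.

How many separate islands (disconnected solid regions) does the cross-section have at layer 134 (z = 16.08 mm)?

1

At z = 16.08 mm: the cube (footprint 19×7.5) is included at this height; the cube at (13.5, 1) does not reach this height (z outside [17, 22]); the cube at (0.5, 6) (footprint 15.5×5.5) is included at this height; Subtracting the remaining from the first: starting from the 19×7.5 cube, the 15.5×5.5 cube at (0.5, 6) partially overlaps it — only the 23.25 mm² overlap (of its 85.25 mm²) is removed, clipping the outline — 1 connected region. Overall, the cross-section is a single solid region. Island count = 1.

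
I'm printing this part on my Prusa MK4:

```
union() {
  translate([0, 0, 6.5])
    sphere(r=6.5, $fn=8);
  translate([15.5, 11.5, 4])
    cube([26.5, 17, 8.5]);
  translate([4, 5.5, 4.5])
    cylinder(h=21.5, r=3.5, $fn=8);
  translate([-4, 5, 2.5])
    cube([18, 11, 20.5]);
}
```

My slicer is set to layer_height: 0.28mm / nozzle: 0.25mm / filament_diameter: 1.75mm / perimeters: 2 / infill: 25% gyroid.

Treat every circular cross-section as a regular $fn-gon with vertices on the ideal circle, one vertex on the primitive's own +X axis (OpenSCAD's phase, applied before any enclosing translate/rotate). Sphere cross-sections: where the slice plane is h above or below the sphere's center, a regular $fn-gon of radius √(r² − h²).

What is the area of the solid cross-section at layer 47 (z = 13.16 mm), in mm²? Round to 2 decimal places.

211.93 mm²

At z = 13.16 mm: the sphere is absent (|z−center|=6.660 > r=6.5); the cube at (15.5, 11.5) is not intersected at this z (z outside [4, 12.5]); the r=3.5 cylinder at (4, 5.5) contributes a regular 8-gon of circumradius 3.5 (area = (8/2)·3.500²·sin(360°/8) = 34.65 mm²); the cube at (-4, 5) (footprint 18×11) is included at this height (area 198.00 mm²); Combining (union): the regions partially overlap — summed areas 232.65 mm² minus the doubly-counted overlap 20.72 mm² gives 211.93 mm² — area = 211.93 mm². Overall, the cross-section is a single solid region. Net area = 211.93 mm².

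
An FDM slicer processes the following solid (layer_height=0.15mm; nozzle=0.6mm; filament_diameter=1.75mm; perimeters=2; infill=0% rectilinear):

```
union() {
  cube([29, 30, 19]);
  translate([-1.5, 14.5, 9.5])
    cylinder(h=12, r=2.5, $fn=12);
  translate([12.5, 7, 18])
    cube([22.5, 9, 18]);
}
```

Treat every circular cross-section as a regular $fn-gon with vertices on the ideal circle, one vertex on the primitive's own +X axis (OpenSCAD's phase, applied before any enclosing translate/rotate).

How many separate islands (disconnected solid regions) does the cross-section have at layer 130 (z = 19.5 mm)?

At z = 19.5 mm: the cube is absent (z outside [0, 19]); the r=2.5 cylinder at (-1.5, 14.5) gives a regular 12-gon of circumradius 2.5 (constant along its height); the 22.5×9 cube at (12.5, 7) contributes its full rectangle; Merging all regions: the 2 present regions are separate (no shared area or edge), so areas and boundary lengths simply add and each stays a separate island — 2 connected regions. Overall, the cross-section has 2 separate islands. Island count = 2.

2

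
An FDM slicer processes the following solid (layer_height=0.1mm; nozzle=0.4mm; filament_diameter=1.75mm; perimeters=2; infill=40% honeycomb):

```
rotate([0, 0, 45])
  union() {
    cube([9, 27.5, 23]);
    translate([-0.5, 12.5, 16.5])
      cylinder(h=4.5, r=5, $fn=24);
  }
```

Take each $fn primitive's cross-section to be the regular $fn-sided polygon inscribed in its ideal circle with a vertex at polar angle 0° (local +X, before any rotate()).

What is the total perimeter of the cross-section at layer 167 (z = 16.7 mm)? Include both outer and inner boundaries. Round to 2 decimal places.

79.80 mm

At z = 16.7 mm: the cube is present — its section is the full 9×27.5 rectangle (perimeter 73.00 mm); the r=5 cylinder at (-0.5, 12.5) contributes a regular 24-gon of circumradius 5 (perimeter = 2·24·5.000·sin(180°/24) = 31.33 mm); Merging all regions: the regions partially overlap (shared area 33.86 mm²), so the edge portions inside another operand are dropped and the merged outline is re-measured after clipping — boundary = 79.80 mm; (whole slice rotated 45° about Z — lengths, areas and connectivity unchanged). Overall, the cross-section is a single solid region. Total boundary length (outer) = 79.80 mm.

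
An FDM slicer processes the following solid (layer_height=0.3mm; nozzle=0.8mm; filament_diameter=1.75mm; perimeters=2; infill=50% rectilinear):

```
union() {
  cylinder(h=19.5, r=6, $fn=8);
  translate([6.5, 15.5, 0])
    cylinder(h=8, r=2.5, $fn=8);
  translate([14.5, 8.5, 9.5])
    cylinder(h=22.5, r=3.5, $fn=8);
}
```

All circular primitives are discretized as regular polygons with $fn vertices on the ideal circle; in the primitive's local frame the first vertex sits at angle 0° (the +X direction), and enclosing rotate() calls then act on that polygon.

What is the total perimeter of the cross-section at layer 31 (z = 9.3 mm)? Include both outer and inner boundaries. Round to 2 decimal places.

At z = 9.3 mm: the r=6 cylinder gives a regular 8-gon of circumradius 6 (constant along its height) (perimeter = 2·8·6.000·sin(180°/8) = 36.74 mm); the cylinder at (6.5, 15.5) does not reach this height (z outside [0, 8]); the cylinder at (14.5, 8.5) is absent (z outside [9.5, 32]); Combining (union): only the r=6 cylinder is present, so the union is just that shape — boundary = 36.74 mm. Overall, the cross-section is a single solid region. Total boundary length (outer) = 36.74 mm.

36.74 mm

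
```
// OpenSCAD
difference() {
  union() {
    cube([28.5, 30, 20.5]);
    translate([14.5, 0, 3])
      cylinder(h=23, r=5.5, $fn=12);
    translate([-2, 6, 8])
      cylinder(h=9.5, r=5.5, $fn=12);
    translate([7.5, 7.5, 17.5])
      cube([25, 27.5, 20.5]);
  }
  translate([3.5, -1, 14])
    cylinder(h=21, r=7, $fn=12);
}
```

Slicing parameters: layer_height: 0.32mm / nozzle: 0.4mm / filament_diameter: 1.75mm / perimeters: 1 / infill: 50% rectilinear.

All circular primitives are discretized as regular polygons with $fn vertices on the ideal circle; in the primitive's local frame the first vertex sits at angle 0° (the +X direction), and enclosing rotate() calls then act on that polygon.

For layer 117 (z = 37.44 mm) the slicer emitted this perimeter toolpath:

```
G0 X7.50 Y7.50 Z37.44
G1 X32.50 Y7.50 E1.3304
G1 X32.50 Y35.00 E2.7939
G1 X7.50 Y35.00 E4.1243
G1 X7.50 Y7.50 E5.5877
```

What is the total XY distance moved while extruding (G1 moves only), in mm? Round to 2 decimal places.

105.00 mm

Sum the Euclidean lengths of each G1 segment: total = 105.00 mm.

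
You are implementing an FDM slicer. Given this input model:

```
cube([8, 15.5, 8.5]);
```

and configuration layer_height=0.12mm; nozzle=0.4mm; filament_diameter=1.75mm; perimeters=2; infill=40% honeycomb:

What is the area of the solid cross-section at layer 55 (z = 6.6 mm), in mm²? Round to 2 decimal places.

At z = 6.6 mm: the cube (footprint 8×15.5) is included at this height (area 124.00 mm²). Overall, the cross-section is a single solid region. Net area = 124.00 mm².

124.00 mm²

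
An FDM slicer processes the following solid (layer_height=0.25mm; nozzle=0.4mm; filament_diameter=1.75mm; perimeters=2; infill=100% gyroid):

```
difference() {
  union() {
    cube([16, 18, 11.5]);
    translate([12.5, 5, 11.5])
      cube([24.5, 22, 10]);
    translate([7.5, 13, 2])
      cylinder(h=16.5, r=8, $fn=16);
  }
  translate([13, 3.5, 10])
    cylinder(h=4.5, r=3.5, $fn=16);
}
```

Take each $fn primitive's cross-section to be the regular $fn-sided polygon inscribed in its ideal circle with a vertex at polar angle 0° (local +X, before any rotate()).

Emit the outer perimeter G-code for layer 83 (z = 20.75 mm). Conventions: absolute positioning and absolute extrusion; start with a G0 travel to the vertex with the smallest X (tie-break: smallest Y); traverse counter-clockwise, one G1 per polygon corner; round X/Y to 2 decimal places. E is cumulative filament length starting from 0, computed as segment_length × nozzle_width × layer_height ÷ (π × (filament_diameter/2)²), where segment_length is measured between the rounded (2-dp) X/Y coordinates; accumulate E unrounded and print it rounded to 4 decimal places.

At z = 20.75 mm: the cube is absent (z outside [0, 11.5]); the cube at (12.5, 5) (footprint 24.5×22) is included at this height; the cylinder at (7.5, 13) is absent (z outside [2, 18.5]); Combining (union): only the 24.5×22 cube at (12.5, 5) is present, so the union is just that shape — 1 connected region; the cylinder at (13, 3.5) is absent (z outside [10, 14.5]); Taking the first minus the rest: none of the subtracted shapes is present at this height, so the result so far is unchanged — 1 connected region. The outline is a single polygon with 4 vertices. Extrusion per mm of travel: 0.4 × 0.25 / (π × 0.875²) = 0.041575. Accumulating E over each segment gives final E = 3.8665.

G0 X12.50 Y5.00 Z20.75
G1 X37.00 Y5.00 E1.0186
G1 X37.00 Y27.00 E1.9332
G1 X12.50 Y27.00 E2.9518
G1 X12.50 Y5.00 E3.8665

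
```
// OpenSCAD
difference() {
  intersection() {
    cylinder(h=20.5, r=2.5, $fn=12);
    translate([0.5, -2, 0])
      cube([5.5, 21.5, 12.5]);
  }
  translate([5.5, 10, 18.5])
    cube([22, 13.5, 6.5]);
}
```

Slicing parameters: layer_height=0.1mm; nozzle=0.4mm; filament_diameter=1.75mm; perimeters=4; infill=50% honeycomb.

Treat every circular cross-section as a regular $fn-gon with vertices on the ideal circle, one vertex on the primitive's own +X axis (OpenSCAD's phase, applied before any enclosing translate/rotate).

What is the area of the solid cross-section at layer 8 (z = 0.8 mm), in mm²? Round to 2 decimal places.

6.73 mm²

At z = 0.8 mm: the r=2.5 cylinder gives a regular 12-gon of circumradius 2.5 (constant along its height) (area = (12/2)·2.500²·sin(360°/12) = 18.75 mm²); the 5.5×21.5 cube at (0.5, -2) contributes its full rectangle (area 118.25 mm²); Taking the intersection: the 5.5×21.5 cube at (0.5, -2) partially overlaps the r=2.5 cylinder; clipping to the common part keeps 6.73 mm² — area = 6.73 mm²; the cube at (5.5, 10) is not intersected at this z (z outside [18.5, 25]); Taking the first minus the rest: none of the subtracted shapes is present at this height, so that combined region is unchanged — area = 6.73 mm². Overall, the cross-section is a single solid region. Net area = 6.73 mm².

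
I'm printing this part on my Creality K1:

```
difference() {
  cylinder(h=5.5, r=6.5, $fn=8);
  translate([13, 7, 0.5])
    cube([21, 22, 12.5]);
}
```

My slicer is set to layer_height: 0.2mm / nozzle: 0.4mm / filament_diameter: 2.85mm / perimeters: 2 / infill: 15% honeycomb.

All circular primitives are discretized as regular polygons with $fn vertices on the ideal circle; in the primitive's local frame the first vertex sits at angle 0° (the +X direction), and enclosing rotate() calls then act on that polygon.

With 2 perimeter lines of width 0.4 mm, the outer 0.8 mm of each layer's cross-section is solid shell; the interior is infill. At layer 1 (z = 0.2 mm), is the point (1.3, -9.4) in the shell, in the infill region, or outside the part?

At z = 0.2 mm: the r=6.5 cylinder gives a regular 8-gon of circumradius 6.5 (constant along its height); the cube at (13, 7) is not intersected at this z (z outside [0.5, 13]); Subtracting the remaining from the first: none of the subtracted shapes is present at this height, so the r=6.5 cylinder is unchanged — 1 connected region. Overall, the cross-section is a single solid region. The nearest boundary edge runs (-0.00, -6.50)→(4.60, -4.60); distance from the point to it = 3.18 mm. The point is not inside any of the regions above, so it lies outside the cross-section (3.18 mm from the nearest boundary).

outside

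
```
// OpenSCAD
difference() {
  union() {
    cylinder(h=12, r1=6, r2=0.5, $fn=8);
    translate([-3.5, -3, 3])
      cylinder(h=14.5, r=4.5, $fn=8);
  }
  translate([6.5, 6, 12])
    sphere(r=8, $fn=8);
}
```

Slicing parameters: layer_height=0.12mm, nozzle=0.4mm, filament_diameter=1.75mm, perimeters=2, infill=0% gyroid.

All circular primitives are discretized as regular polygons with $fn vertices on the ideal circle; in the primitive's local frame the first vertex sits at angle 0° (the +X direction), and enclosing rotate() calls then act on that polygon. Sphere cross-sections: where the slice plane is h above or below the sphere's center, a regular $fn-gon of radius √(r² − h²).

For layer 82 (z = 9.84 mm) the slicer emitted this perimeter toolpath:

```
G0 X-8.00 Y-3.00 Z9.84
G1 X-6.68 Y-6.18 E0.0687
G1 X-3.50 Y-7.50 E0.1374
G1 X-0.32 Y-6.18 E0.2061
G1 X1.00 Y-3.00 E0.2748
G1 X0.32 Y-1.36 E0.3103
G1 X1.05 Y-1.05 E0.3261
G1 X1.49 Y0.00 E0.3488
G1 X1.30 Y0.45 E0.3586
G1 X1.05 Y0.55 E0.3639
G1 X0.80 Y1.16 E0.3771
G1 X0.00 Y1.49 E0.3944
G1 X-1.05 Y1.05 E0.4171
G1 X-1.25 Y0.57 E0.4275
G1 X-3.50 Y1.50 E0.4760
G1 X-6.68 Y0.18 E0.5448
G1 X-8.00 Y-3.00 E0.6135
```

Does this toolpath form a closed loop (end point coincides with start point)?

Start point (G0): (-8.00, -3.00). End point (last G1): the path returns to the start — closed.

yes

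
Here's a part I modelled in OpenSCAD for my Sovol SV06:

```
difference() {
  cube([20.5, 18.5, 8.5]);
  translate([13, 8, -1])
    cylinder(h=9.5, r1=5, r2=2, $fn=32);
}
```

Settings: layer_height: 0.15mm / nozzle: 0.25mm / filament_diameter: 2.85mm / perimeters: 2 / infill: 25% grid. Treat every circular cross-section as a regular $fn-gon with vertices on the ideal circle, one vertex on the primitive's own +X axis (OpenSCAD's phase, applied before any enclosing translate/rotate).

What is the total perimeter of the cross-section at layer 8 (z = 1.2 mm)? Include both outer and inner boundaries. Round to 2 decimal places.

At z = 1.2 mm: the cube is present — its section is the full 20.5×18.5 rectangle (perimeter 78.00 mm); the cone at (13, 8): at t=0.232 of its height the radius interpolates to r₁+(r₂−r₁)t = 4.305, giving a regular 32-gon of that circumradius (perimeter = 2·32·4.305·sin(180°/32) = 27.01 mm); Taking the first minus the rest: starting from the 20.5×18.5 cube, the cone at (13, 8) lies wholly inside it (removes its full 57.86 mm² and its 27.01 mm outline becomes a hole wall) — boundary (outer + 1 inner loop) = 105.01 mm. Overall, the cross-section is one region with 1 hole. Total boundary length (outer + inner) = 105.01 mm.

105.01 mm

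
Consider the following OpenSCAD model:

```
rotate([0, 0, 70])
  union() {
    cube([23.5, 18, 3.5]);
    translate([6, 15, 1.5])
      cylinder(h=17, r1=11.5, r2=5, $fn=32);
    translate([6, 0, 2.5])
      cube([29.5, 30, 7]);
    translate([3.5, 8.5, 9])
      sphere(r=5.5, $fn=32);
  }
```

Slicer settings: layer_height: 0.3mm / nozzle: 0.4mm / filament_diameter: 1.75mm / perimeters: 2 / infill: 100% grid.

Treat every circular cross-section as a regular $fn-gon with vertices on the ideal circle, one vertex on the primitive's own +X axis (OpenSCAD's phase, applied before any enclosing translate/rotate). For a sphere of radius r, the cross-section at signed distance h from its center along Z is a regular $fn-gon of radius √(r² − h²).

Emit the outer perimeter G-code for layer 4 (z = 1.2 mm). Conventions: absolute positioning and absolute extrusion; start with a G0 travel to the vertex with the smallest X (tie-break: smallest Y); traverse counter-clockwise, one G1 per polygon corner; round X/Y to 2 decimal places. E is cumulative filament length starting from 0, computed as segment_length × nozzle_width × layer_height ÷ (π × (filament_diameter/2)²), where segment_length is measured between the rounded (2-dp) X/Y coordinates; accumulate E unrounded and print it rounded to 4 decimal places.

G0 X-16.91 Y6.16 Z1.20
G1 X0.00 Y0.00 E0.8979
G1 X8.04 Y22.08 E2.0702
G1 X-8.88 Y28.24 E2.9686
G1 X-16.91 Y6.16 E4.1407

At z = 1.2 mm: the cube is present — its section is the full 23.5×18 rectangle; the cone at (6, 15) is absent (z outside [1.5, 18.5]); the cube at (6, 0) is absent (z outside [2.5, 9.5]); the sphere at (3.5, 8.5) is not intersected at this z (|z−center|=7.800 > r=5.5); Combining (union): only the 23.5×18 cube is present, so the union is just that shape — 1 connected region; (whole slice rotated 70° about Z — lengths, areas and connectivity unchanged). The outline is a single polygon with 4 vertices. Extrusion per mm of travel: 0.4 × 0.3 / (π × 0.875²) = 0.049890. Accumulating E over each segment gives final E = 4.1407.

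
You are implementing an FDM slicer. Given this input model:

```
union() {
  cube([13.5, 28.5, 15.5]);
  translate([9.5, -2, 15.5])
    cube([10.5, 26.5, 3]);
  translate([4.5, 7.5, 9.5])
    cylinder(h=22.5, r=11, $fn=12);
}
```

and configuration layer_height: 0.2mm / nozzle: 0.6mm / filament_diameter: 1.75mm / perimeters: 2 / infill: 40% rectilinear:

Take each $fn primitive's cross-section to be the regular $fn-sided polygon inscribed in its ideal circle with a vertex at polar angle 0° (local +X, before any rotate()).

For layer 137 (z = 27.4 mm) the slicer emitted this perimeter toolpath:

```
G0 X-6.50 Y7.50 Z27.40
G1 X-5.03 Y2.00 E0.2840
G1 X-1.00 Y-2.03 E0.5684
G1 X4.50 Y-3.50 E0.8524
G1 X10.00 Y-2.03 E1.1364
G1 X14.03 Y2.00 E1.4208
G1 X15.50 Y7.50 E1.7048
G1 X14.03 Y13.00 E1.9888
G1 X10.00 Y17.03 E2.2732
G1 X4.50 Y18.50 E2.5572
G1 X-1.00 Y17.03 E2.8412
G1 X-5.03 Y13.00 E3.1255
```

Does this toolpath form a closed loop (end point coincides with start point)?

Start point (G0): (-6.50, 7.50). End point (last G1): the path does not return to the start — open.

no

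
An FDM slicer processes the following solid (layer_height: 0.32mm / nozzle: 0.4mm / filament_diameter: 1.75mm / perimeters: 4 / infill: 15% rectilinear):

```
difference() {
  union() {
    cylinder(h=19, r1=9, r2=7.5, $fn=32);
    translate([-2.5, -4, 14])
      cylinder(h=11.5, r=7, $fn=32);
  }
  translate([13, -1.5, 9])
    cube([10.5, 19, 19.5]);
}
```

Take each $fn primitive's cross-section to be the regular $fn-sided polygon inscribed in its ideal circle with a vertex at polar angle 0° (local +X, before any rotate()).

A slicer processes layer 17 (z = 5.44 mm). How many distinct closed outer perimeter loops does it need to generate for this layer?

1

At z = 5.44 mm: the cone (r1=9→r2=7.5) has section circumradius 8.571 here — a regular 32-gon; the cylinder at (-2.5, -4) is not intersected at this z (z outside [14, 25.5]); Merging all regions: only the cone is present, so the union is just that shape — 1 connected region; the cube at (13, -1.5) is not intersected at this z (z outside [9, 28.5]); After the difference (first − rest): none of the subtracted shapes is present at this height, so that combined region is unchanged — 1 connected region. The result has 1 disconnected region.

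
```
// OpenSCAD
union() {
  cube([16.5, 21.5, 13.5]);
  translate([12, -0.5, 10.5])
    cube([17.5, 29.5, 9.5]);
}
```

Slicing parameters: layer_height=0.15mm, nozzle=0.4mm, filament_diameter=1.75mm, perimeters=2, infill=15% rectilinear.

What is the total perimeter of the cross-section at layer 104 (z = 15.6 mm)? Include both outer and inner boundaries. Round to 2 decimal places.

94.00 mm

At z = 15.6 mm: the cube is not intersected at this z (z outside [0, 13.5]); the cube at (12, -0.5) is present — its section is the full 17.5×29.5 rectangle (perimeter 94.00 mm); Taking the union: only the 17.5×29.5 cube at (12, -0.5) is present, so the union is just that shape — boundary = 94.00 mm. Overall, the cross-section is a single solid region. Total boundary length (outer) = 94.00 mm.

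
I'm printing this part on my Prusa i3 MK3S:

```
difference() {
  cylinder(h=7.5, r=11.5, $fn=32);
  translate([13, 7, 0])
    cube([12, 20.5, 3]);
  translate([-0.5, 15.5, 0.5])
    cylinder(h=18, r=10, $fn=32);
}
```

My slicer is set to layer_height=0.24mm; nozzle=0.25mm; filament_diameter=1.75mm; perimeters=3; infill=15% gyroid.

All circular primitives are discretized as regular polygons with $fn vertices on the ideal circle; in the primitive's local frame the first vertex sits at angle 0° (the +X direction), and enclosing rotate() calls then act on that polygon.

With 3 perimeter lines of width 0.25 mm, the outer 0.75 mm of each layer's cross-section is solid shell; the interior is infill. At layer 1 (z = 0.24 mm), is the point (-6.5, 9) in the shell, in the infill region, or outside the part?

shell

At z = 0.24 mm: the r=11.5 cylinder contributes a regular 32-gon of circumradius 11.5; the 12×20.5 cube at (13, 7) contributes its full rectangle; the cylinder at (-0.5, 15.5) does not reach this height (z outside [0.5, 18.5]); Subtracting the remaining from the first: starting from the r=11.5 cylinder, the 12×20.5 cube at (13, 7) misses the remaining region (no effect) — 1 connected region. Overall, the cross-section is a single solid region. The nearest boundary edge runs (-8.13, 8.13)→(-6.39, 9.56); distance from the point to it = 0.36 mm. The point is inside the cross-section, 0.36 mm from the nearest boundary — within the 0.75 mm shell band (3 × 0.25).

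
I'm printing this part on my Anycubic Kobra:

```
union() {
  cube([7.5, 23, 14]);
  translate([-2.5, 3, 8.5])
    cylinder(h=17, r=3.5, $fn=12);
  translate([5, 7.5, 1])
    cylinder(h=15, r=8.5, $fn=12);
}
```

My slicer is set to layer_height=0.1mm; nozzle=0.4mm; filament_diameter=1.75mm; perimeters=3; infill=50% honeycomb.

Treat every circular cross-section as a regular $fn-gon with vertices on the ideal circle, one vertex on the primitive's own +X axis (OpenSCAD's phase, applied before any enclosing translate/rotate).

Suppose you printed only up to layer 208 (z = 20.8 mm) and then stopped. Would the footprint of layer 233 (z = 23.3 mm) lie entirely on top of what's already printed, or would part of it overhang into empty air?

entirely on top

Compare the two slices. At z = 20.8: the cube does not reach this height (z outside [0, 14]); the cylinder at (-2.5, 3): section is a regular 12-gon, circumradius r=3.5 (area = (12/2)·3.500²·sin(360°/12) = 36.75 mm²); the cylinder at (5, 7.5) does not reach this height (z outside [1, 16]); Taking the union: only the r=3.5 cylinder at (-2.5, 3) is present, so the union is just that shape — area = 36.75 mm². At z = 23.3: the cube does not reach this height (z outside [0, 14]); the r=3.5 cylinder at (-2.5, 3) contributes a regular 12-gon of circumradius 3.5 (area = (12/2)·3.500²·sin(360°/12) = 36.75 mm²); the cylinder at (5, 7.5) is not intersected at this z (z outside [1, 16]); Merging all regions: only the r=3.5 cylinder at (-2.5, 3) is present, so the union is just that shape — area = 36.75 mm². Checking containment: the cross-section at z = 23.3 is a subset of the cross-section at z = 20.8.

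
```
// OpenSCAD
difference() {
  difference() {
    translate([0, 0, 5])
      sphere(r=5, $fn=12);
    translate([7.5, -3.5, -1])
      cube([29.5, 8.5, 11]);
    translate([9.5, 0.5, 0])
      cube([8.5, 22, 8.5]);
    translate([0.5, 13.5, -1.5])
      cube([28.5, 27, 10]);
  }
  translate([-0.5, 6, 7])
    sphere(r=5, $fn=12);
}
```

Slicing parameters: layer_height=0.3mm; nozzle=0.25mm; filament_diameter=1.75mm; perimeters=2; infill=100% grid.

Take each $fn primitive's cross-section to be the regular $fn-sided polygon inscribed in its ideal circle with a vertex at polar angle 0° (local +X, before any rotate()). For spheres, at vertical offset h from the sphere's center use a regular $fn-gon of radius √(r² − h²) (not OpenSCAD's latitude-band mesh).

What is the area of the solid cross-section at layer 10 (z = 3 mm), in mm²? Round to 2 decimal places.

59.04 mm²

At z = 3 mm: the sphere: section is a regular 12-gon, circumradius = √(r²−h²) = √(5²−2²) = 4.583 (area = (12/2)·4.583²·sin(360°/12) = 63.00 mm²); the cube at (7.5, -3.5) is present — its section is the full 29.5×8.5 rectangle (area 250.75 mm²); the cube at (9.5, 0.5) is present — its section is the full 8.5×22 rectangle (area 187.00 mm²); the cube at (0.5, 13.5) (footprint 28.5×27) is included at this height (area 769.50 mm²); Subtracting the remaining from the first: starting from the r=5 sphere (63.00 mm²), the 29.5×8.5 cube at (7.5, -3.5) misses the remaining region (no effect); the 8.5×22 cube at (9.5, 0.5) misses the remaining region (no effect); the 28.5×27 cube at (0.5, 13.5) misses the remaining region (no effect) — area = 63.00 mm²; the r=5 sphere at (-0.5, 6) contributes a regular 12-gon of circumradius √(5²−4²) = 3.000 (area = (12/2)·3.000²·sin(360°/12) = 27.00 mm²); Taking the first minus the rest: starting from the result so far (63.00 mm²), the r=5 sphere at (-0.5, 6) partially overlaps it — only the 3.96 mm² overlap (of its 27.00 mm²) is removed, clipping the outline — area = 59.04 mm². Overall, the cross-section is a single solid region. Net area = 59.04 mm².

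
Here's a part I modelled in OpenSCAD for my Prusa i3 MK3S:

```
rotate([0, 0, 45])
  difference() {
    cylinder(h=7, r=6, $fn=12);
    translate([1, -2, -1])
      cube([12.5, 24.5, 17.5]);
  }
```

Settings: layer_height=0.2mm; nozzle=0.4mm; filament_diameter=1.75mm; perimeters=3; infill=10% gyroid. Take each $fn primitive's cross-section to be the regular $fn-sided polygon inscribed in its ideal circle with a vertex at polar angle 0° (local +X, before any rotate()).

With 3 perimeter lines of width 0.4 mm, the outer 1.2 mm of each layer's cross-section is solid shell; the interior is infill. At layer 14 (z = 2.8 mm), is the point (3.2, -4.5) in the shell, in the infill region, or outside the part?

At z = 2.8 mm: the cylinder: section is a regular 12-gon, circumradius r=6; the 12.5×24.5 cube at (1, -2) contributes its full rectangle; After the difference (first − rest): starting from the r=6 cylinder, the 12.5×24.5 cube at (1, -2) partially overlaps it — only the 30.60 mm² overlap (of its 306.25 mm²) is removed, clipping the outline — 1 connected region; (whole slice rotated 45° about Z — lengths, areas and connectivity unchanged). Overall, the cross-section is a single solid region. Undo the 45° rotation: the query point maps to (-0.919, -5.445) in the un-rotated model frame. The nearest boundary edge runs (-0.00, -6.00)→(-3.00, -5.20); distance from the point to it = 0.30 mm. The point is inside the cross-section, 0.30 mm from the nearest boundary — within the 1.2 mm shell band (3 × 0.4).

shell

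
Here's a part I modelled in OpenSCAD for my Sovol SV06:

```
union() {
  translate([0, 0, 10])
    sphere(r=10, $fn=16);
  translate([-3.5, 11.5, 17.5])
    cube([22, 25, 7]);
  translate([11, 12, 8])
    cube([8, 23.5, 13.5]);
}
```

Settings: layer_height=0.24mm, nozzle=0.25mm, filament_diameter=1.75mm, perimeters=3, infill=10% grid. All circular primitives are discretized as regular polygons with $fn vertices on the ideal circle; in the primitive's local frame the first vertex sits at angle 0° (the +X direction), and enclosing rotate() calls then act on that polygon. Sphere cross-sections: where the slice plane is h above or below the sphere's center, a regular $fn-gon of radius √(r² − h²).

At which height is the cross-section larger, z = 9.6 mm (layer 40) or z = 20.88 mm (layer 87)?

Layer 40 (z = 9.6): the r=10 sphere contributes a regular 16-gon of circumradius √(10²−0.4²) = 9.992 (area = (16/2)·9.992²·sin(360°/16) = 305.66 mm²); the cube at (-3.5, 11.5) is not intersected at this z (z outside [17.5, 24.5]); the cube at (11, 12) is present — its section is the full 8×23.5 rectangle (area 188.00 mm²); Merging all regions: the 2 present regions are separate (no shared area or edge), so areas and boundary lengths simply add and each stays a separate island — area = 493.66 mm². So its area = 493.66 mm². Layer 87 (z = 20.88): the sphere does not reach this height (|z−center|=10.880 > r=10); the 22×25 cube at (-3.5, 11.5) contributes its full rectangle (area 550.00 mm²); the 8×23.5 cube at (11, 12) contributes its full rectangle (area 188.00 mm²); Taking the union: the regions partially overlap — summed areas 738.00 mm² minus the doubly-counted overlap 176.25 mm² gives 561.75 mm² — area = 561.75 mm². So its area = 561.75 mm². Layer 87 is larger (561.75 vs 493.66 mm²).

layer 87 (z = 20.88 mm)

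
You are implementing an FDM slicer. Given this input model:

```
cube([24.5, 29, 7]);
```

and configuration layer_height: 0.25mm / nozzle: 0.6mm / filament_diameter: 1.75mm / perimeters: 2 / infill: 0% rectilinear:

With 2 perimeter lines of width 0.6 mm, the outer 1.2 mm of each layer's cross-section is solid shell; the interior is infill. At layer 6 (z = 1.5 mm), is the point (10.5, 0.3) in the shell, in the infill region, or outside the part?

At z = 1.5 mm: the cube is present — its section is the full 24.5×29 rectangle. Overall, the cross-section is a single solid region. The nearest boundary edge runs (0.00, 0.00)→(24.50, 0.00); distance from the point to it = 0.30 mm. The point is inside the cross-section, 0.30 mm from the nearest boundary — within the 1.2 mm shell band (2 × 0.6).

shell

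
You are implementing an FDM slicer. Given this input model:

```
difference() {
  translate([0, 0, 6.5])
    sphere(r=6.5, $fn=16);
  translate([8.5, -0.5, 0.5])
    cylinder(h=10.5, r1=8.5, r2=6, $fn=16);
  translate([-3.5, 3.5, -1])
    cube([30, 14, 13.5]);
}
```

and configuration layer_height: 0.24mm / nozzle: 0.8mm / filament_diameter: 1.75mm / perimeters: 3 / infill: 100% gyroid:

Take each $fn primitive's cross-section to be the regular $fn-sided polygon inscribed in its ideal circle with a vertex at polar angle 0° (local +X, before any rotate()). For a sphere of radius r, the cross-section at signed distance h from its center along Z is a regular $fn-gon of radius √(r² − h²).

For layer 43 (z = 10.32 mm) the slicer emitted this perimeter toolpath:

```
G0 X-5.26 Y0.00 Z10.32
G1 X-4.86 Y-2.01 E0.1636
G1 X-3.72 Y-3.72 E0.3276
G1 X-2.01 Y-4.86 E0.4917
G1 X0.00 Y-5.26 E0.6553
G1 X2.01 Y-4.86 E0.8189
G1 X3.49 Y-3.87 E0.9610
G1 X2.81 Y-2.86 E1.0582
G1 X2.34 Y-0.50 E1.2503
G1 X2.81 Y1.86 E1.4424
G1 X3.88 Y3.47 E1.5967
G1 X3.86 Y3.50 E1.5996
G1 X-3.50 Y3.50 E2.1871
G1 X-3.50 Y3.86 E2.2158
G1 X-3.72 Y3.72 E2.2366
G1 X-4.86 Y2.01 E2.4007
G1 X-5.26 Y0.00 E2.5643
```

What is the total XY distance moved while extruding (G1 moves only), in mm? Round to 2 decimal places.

32.12 mm

Sum the Euclidean lengths of each G1 segment: total = 32.12 mm.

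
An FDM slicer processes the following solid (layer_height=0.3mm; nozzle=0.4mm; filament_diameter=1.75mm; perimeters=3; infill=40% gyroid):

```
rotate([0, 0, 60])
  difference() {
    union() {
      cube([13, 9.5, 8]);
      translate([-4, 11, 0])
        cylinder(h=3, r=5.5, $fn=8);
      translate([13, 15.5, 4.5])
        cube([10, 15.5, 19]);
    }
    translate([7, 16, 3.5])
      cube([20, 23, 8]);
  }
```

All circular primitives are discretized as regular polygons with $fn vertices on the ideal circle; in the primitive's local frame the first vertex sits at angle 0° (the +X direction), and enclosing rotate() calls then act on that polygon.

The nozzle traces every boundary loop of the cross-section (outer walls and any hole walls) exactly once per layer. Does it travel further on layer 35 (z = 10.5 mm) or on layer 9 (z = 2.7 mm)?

Layer 35 (z = 10.5): the cube is absent (z outside [0, 8]); the cylinder at (-4, 11) is absent (z outside [0, 3]); the cube at (13, 15.5) (footprint 10×15.5) is included at this height (perimeter 51.00 mm); Combining (union): only the 10×15.5 cube at (13, 15.5) is present, so the union is just that shape — boundary = 51.00 mm; the 20×23 cube at (7, 16) contributes its full rectangle (perimeter 86.00 mm); Taking the first minus the rest: starting from that combined region, the 20×23 cube at (7, 16) partially overlaps it — only the 150.00 mm² overlap (of its 460.00 mm²) is removed, clipping the outline — boundary = 21.00 mm; (rotated 60° about Z; rotation is an isometry so areas/perimeters/island counts are preserved). So its perimeter = 21.00 mm. Layer 9 (z = 2.7): the 13×9.5 cube contributes its full rectangle (perimeter 45.00 mm); the r=5.5 cylinder at (-4, 11) contributes a regular 8-gon of circumradius 5.5 (perimeter = 2·8·5.500·sin(180°/8) = 33.68 mm); the cube at (13, 15.5) does not reach this height (z outside [4.5, 23.5]); Merging all regions: the regions partially overlap (shared area 0.93 mm²), so the edge portions inside another operand are dropped and the merged outline is re-measured after clipping — boundary = 73.38 mm; the cube at (7, 16) is absent (z outside [3.5, 11.5]); Taking the first minus the rest: none of the subtracted shapes is present at this height, so that combined region is unchanged — boundary = 73.38 mm; (rotated 60° about Z; rotation is an isometry so areas/perimeters/island counts are preserved). So its perimeter = 73.38 mm. Layer 9 is larger (73.38 vs 21.00 mm).

layer 9 (z = 2.7 mm)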